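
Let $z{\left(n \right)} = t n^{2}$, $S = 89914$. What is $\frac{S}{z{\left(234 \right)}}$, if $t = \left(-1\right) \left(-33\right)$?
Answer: $\frac{4087}{82134} \approx 0.04976$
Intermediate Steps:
$t = 33$
$z{\left(n \right)} = 33 n^{2}$
$\frac{S}{z{\left(234 \right)}} = \frac{89914}{33 \cdot 234^{2}} = \frac{89914}{33 \cdot 54756} = \frac{89914}{1806948} = 89914 \cdot \frac{1}{1806948} = \frac{4087}{82134}$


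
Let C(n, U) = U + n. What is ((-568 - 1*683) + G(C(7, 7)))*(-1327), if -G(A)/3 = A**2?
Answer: 2440353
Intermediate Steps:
G(A) = -3*A**2
((-568 - 1*683) + G(C(7, 7)))*(-1327) = ((-568 - 1*683) - 3*(7 + 7)**2)*(-1327) = ((-568 - 683) - 3*14**2)*(-1327) = (-1251 - 3*196)*(-1327) = (-1251 - 588)*(-1327) = -1839*(-1327) = 2440353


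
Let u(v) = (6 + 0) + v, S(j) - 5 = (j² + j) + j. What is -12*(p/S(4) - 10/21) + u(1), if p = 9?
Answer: 1825/203 ≈ 8.9901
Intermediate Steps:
S(j) = 5 + j² + 2*j (S(j) = 5 + ((j² + j) + j) = 5 + ((j + j²) + j) = 5 + (j² + 2*j) = 5 + j² + 2*j)
u(v) = 6 + v
-12*(p/S(4) - 10/21) + u(1) = -12*(9/(5 + 4² + 2*4) - 10/21) + (6 + 1) = -12*(9/(5 + 16 + 8) - 10*1/21) + 7 = -12*(9/29 - 10/21) + 7 = -12*(-101/609) + 7 = 404/203 + 7 = 1825/203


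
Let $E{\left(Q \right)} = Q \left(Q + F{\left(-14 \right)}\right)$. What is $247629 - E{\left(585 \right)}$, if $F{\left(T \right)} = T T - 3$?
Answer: $-207501$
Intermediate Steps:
$F{\left(T \right)} = -3 + T^{2}$ ($F{\left(T \right)} = T^{2} - 3 = -3 + T^{2}$)
$E{\left(Q \right)} = Q \left(193 + Q\right)$ ($E{\left(Q \right)} = Q \left(Q - \left(3 - \left(-14\right)^{2}\right)\right) = Q \left(Q + \left(-3 + 196\right)\right) = Q \left(Q + 193\right) = Q \left(193 + Q\right)$)
$247629 - E{\left(585 \right)} = 247629 - 585 \left(193 + 585\right) = 247629 - 585 \cdot 778 = 247629 - 455130 = -207501$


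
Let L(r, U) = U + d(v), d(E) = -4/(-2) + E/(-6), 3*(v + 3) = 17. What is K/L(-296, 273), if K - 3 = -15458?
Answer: -139095/2471 ≈ -56.291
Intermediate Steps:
v = 8/3 (v = -3 + (⅓)*17 = -3 + 17/3 = 8/3 ≈ 2.6667)
K = -15455 (K = 3 - 15458 = -15455)
d(E) = 2 - E/6 (d(E) = -4*(-½) + E*(-⅙) = 2 - E/6)
L(r, U) = 14/9 + U (L(r, U) = U + (2 - ⅙*8/3) = U + (2 - 4/9) = U + 14/9 = 14/9 + U)
K/L(-296, 273) = -15455/(14/9 + 273) = -15455/2471/9 = -15455*9/2471 = -139095/2471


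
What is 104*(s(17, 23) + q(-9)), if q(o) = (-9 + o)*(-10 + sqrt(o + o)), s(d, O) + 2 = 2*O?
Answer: 23296 - 5616*I*sqrt(2) ≈ 23296.0 - 7942.2*I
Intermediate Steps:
s(d, O) = -2 + 2*O
q(o) = (-10 + sqrt(2)*sqrt(o))*(-9 + o) (q(o) = (-9 + o)*(-10 + sqrt(2*o)) = (-9 + o)*(-10 + sqrt(2)*sqrt(o)) = (-10 + sqrt(2)*sqrt(o))*(-9 + o))
104*(s(17, 23) + q(-9)) = 104*((-2 + 2*23) + (90 - 10*(-9) + sqrt(2)*(-9)**(3/2) - 9*sqrt(2)*sqrt(-9))) = 104*((-2 + 46) + (90 + 90 + sqrt(2)*(-27*I) - 9*sqrt(2)*3*I)) = 104*(44 + (90 + 90 - 27*I*sqrt(2) - 27*I*sqrt(2))) = 104*(44 + (180 - 54*I*sqrt(2))) = 104*(224 - 54*I*sqrt(2)) = 23296 - 5616*I*sqrt(2)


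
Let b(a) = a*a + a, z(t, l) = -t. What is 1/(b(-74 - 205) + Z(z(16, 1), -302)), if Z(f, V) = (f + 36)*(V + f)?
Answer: 1/71202 ≈ 1.4045e-5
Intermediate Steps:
b(a) = a + a**2 (b(a) = a**2 + a = a + a**2)
Z(f, V) = (36 + f)*(V + f)
1/(b(-74 - 205) + Z(z(16, 1), -302)) = 1/((-74 - 205)*(1 + (-74 - 205)) + ((-1*16)**2 + 36*(-302) + 36*(-1*16) - (-302)*16)) = 1/(-279*(1 - 279) + ((-16)**2 - 10872 + 36*(-16) - 302*(-16))) = 1/(-279*(-278) + (256 - 10872 - 576 + 4832)) = 1/(77562 - 6360) = 1/71202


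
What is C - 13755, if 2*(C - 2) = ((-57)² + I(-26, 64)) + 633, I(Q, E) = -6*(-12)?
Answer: -11776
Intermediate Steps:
I(Q, E) = 72
C = 1979 (C = 2 + (((-57)² + 72) + 633)/2 = 2 + ((3249 + 72) + 633)/2 = 2 + (3321 + 633)/2 = 2 + (½)*3954 = 2 + 1977 = 1979)
C - 13755 = 1979 - 13755 = -11776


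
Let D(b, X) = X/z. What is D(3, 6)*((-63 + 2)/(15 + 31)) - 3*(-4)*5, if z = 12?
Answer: 5459/92 ≈ 59.337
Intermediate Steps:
D(b, X) = X/12
D(3, 6)*((-63 + 2)/(15 + 31)) - 3*(-4)*5 = ((1/12)*6)*((-63 + 2)/(15 + 31)) - 3*(-4)*5 = (-61/46)/2 + 12*5 = (-61*1/46)/2 + 60 = (½)*(-61/46) + 60 = -61/92 + 60 = 5459/92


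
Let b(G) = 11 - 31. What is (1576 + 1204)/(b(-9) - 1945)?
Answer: -556/393 ≈ -1.4148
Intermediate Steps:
b(G) = -20
(1576 + 1204)/(b(-9) - 1945) = (1576 + 1204)/(-20 - 1945) = 2780/(-1965) = 2780*(-1/1965) = -556/393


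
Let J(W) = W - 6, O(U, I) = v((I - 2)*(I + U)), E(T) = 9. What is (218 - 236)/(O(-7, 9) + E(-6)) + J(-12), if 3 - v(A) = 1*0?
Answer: -39/2 ≈ -19.500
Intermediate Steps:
v(A) = 3 (v(A) = 3 - 0 = 3 - 1*0 = 3 + 0 = 3)
O(U, I) = 3
J(W) = -6 + W
(218 - 236)/(O(-7, 9) + E(-6)) + J(-12) = (218 - 236)/(3 + 9) + (-6 - 12) = -18/12 - 18 = -18*1/12 - 18 = -3/2 - 18 = -39/2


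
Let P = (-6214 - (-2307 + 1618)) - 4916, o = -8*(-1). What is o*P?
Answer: -83528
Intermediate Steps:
o = 8
P = -10441 (P = (-6214 - 1*(-689)) - 4916 = (-6214 + 689) - 4916 = -5525 - 4916 = -10441)
o*P = 8*(-10441) = -83528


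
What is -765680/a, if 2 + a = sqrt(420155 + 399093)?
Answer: -382840/204811 - 765680*sqrt(51203)/204811 ≈ -847.81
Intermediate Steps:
a = -2 + 4*sqrt(51203) (a = -2 + sqrt(420155 + 399093) = -2 + sqrt(819248) = -2 + 4*sqrt(51203) ≈ 903.12)
-765680/a = -765680/(-2 + 4*sqrt(51203))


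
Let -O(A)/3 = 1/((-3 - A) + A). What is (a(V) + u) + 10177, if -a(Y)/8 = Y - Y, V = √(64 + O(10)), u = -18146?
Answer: -7969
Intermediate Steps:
O(A) = 1 (O(A) = -3/((-3 - A) + A) = -3/(-3) = -3*(-⅓) = 1)
V = √65 (V = √(64 + 1) = √65 ≈ 8.0623)
a(Y) = 0 (a(Y) = -8*(Y - Y) = -8*0 = 0)
(a(V) + u) + 10177 = (0 - 18146) + 10177 = -18146 + 10177 = -7969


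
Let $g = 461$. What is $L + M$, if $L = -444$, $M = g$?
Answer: $17$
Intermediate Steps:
$M = 461$
$L + M = -444 + 461 = 17$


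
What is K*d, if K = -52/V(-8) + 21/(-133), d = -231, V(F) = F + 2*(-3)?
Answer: -15609/19 ≈ -821.53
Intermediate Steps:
V(F) = -6 + F (V(F) = F - 6 = -6 + F)
K = 473/133 (K = -52/(-6 - 8) + 21/(-133) = -52/(-14) + 21*(-1/133) = -52*(-1/14) - 3/19 = 26/7 - 3/19 = 473/133 ≈ 3.5564)
K*d = (473/133)*(-231) = -15609/19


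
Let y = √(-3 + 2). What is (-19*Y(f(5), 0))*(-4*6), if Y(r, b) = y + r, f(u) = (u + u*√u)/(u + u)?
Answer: 228 + 228*√5 + 456*I ≈ 737.82 + 456.0*I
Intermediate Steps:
y = I (y = √(-1) = I ≈ 1.0*I)
f(u) = (u + u^(3/2))/(2*u) (f(u) = (u + u^(3/2))/((2*u)) = (u + u^(3/2))*(1/(2*u)) = (u + u^(3/2))/(2*u))
Y(r, b) = I + r
(-19*Y(f(5), 0))*(-4*6) = (-19*(I + (½ + √5/2)))*(-4*6) = -19*(½ + I + √5/2)*(-24) = (-19/2 - 19*I - 19*√5/2)*(-24) = 228 + 228*√5 + 456*I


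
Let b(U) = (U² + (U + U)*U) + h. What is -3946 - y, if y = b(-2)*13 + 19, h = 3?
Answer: -4160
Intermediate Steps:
b(U) = 3 + 3*U² (b(U) = (U² + (U + U)*U) + 3 = (U² + (2*U)*U) + 3 = (U² + 2*U²) + 3 = 3*U² + 3 = 3 + 3*U²)
y = 214 (y = (3 + 3*(-2)²)*13 + 19 = (3 + 3*4)*13 + 19 = (3 + 12)*13 + 19 = 15*13 + 19 = 195 + 19 = 214)
-3946 - y = -3946 - 1*214 = -3946 - 214 = -4160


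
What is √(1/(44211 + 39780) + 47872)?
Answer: √337712453497623/83991 ≈ 218.80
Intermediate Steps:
√(1/(44211 + 39780) + 47872) = √(1/83991 + 47872) = √(4020817153/83991) = √337712453497623/83991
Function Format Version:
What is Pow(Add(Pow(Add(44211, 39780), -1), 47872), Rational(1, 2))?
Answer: Mul(Rational(1, 83991), Pow(337712453497623, Rational(1, 2))) ≈ 218.80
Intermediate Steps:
Pow(Add(Pow(Add(44211, 39780), -1), 47872), Rational(1, 2)) = Pow(Add(Pow(83991, -1), 47872), Rational(1, 2)) = Pow(Add(Rational(1, 83991), 47872), Rational(1, 2)) = Pow(Rational(4020817153, 83991), Rational(1, 2)) = Mul(Rational(1, 83991), Pow(337712453497623, Rational(1, 2)))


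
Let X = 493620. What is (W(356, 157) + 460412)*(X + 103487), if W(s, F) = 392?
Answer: 275149294028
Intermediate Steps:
(W(356, 157) + 460412)*(X + 103487) = (392 + 460412)*(493620 + 103487) = 460804*597107 = 275149294028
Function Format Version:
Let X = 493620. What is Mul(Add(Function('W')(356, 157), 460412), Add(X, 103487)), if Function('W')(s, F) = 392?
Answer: 275149294028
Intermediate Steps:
Mul(Add(Function('W')(356, 157), 460412), Add(X, 103487)) = Mul(Add(392, 460412), Add(493620, 103487)) = Mul(460804, 597107) = 275149294028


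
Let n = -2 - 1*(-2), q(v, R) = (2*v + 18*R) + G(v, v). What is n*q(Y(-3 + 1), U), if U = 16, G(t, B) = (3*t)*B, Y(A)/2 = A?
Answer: 0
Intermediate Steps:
Y(A) = 2*A
G(t, B) = 3*B*t
q(v, R) = 2*v + 3*v² + 18*R (q(v, R) = (2*v + 18*R) + 3*v*v = (2*v + 18*R) + 3*v² = 2*v + 3*v² + 18*R)
n = 0 (n = -2 + 2 = 0)
n*q(Y(-3 + 1), U) = 0*(2*(2*(-3 + 1)) + 3*(2*(-3 + 1))² + 18*16) = 0*(2*(2*(-2)) + 3*(2*(-2))² + 288) = 0*(2*(-4) + 3*(-4)² + 288) = 0*(-8 + 3*16 + 288) = 0*(-8 + 48 + 288) = 0*328 = 0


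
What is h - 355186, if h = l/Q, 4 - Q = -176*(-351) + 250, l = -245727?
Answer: -7343033455/20674 ≈ -3.5518e+5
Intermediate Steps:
Q = -62022 (Q = 4 - (-176*(-351) + 250) = 4 - (61776 + 250) = 4 - 1*62026 = 4 - 62026 = -62022)
h = 81909/20674 (h = -245727/(-62022) = -245727*(-1/62022) = 81909/20674 ≈ 3.9619)
h - 355186 = 81909/20674 - 355186 = -7343033455/20674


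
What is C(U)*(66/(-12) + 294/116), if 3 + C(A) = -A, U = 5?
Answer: 688/29 ≈ 23.724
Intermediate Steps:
C(A) = -3 - A
C(U)*(66/(-12) + 294/116) = (-3 - 1*5)*(66/(-12) + 294/116) = (-3 - 5)*(66*(-1/12) + 294*(1/116)) = -8*(-11/2 + 147/58) = -8*(-86/29) = 688/29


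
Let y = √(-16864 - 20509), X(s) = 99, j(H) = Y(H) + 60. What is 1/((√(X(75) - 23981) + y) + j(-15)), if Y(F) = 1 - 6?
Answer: 1/(55 + I*√23882 + I*√37373) ≈ 0.00044344 - 0.0028046*I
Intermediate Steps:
Y(F) = -5
j(H) = 55 (j(H) = -5 + 60 = 55)
y = I*√37373 (y = √(-37373) = I*√37373 ≈ 193.32*I)
1/((√(X(75) - 23981) + y) + j(-15)) = 1/((√(99 - 23981) + I*√37373) + 55) = 1/((√(-23882) + I*√37373) + 55) = 1/((I*√23882 + I*√37373) + 55) = 1/(55 + I*√23882 + I*√37373)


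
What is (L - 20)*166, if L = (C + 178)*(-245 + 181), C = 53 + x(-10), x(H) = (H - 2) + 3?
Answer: -2361848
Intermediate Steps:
x(H) = 1 + H (x(H) = (-2 + H) + 3 = 1 + H)
C = 44 (C = 53 + (1 - 10) = 53 - 9 = 44)
L = -14208 (L = (44 + 178)*(-245 + 181) = 222*(-64) = -14208)
(L - 20)*166 = (-14208 - 20)*166 = -14228*166 = -2361848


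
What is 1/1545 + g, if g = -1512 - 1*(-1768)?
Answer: 395521/1545 ≈ 256.00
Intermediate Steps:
g = 256 (g = -1512 + 1768 = 256)
1/1545 + g = 1/1545 + 256 = 395521/1545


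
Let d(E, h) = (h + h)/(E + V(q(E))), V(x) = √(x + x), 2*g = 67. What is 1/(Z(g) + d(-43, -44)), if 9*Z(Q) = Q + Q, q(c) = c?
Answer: 163701/1541887 - 792*I*√86/1541887 ≈ 0.10617 - 0.0047635*I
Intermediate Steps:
g = 67/2 (g = (½)*67 = 67/2 ≈ 33.500)
V(x) = √2*√x (V(x) = √(2*x) = √2*√x)
Z(Q) = 2*Q/9 (Z(Q) = (Q + Q)/9 = (2*Q)/9 = 2*Q/9)
d(E, h) = 2*h/(E + √2*√E) (d(E, h) = (h + h)/(E + √2*√E) = (2*h)/(E + √2*√E) = 2*h/(E + √2*√E))
1/(Z(g) + d(-43, -44)) = 1/((2/9)*(67/2) + 2*(-44)/(-43 + √2*√(-43))) = 1/(67/9 + 2*(-44)/(-43 + √2*(I*√43))) = 1/(67/9 + 2*(-44)/(-43 + I*√86)) = 1/(67/9 - 88/(-43 + I*√86))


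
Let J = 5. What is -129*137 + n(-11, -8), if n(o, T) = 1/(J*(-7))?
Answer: -618556/35 ≈ -17673.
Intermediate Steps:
n(o, T) = -1/35 (n(o, T) = 1/(5*(-7)) = (1/5)*(-1/7) = -1/35)
-129*137 + n(-11, -8) = -129*137 - 1/35 = -17673 - 1/35 = -618556/35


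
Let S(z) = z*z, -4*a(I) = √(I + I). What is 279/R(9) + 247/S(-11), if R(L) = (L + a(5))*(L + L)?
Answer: 293857/77803 + 31*√10/643 ≈ 3.9294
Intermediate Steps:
a(I) = -√2*√I/4 (a(I) = -√(I + I)/4 = -√2*√I/4)
R(L) = 2*L*(L - √10/4) (R(L) = (L - √2*√5/4)*(L + L) = (L - √10/4)*(2*L) = 2*L*(L - √10/4))
S(z) = z²
279/R(9) + 247/S(-11) = 279/(((½)*9*(-√10 + 4*9))) + 247/((-11)²) = 279/(((½)*9*(-√10 + 36))) + 247/121 = 279/(((½)*9*(36 - √10))) + 247*(1/121) = 279/(162 - 9*√10/2) + 247/121 = 247/121 + 279/(162 - 9*√10/2)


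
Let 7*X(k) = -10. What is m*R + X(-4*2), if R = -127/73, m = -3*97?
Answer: 257969/511 ≈ 504.83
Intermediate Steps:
X(k) = -10/7 (X(k) = (1/7)*(-10) = -10/7)
m = -291
R = -127/73 (R = -127*1/73 = -127/73 ≈ -1.7397)
m*R + X(-4*2) = -291*(-127/73) - 10/7 = 36957/73 - 10/7 = 257969/511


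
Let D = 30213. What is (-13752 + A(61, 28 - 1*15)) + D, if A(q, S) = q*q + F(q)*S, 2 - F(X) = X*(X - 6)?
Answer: -23407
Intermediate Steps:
F(X) = 2 - X*(-6 + X) (F(X) = 2 - X*(X - 6) = 2 - X*(-6 + X))
A(q, S) = q² + S*(2 - q² + 6*q) (A(q, S) = q*q + (2 - q² + 6*q)*S = q² + S*(2 - q² + 6*q))
(-13752 + A(61, 28 - 1*15)) + D = (-13752 + (61² + (28 - 1*15)*(2 - 1*61² + 6*61))) + 30213 = (-13752 + (3721 + (28 - 15)*(2 - 1*3721 + 366))) + 30213 = (-13752 + (3721 + 13*(2 - 3721 + 366))) + 30213 = (-13752 + (3721 + 13*(-3353))) + 30213 = (-13752 + (3721 - 43589)) + 30213 = (-13752 - 39868) + 30213 = -53620 + 30213 = -23407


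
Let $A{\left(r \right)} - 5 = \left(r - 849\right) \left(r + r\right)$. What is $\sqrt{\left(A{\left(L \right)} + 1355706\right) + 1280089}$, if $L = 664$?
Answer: $2 \sqrt{597530} \approx 1546.0$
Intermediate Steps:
$A{\left(r \right)} = 5 + 2 r \left(-849 + r\right)$ ($A{\left(r \right)} = 5 + \left(r - 849\right) \left(r + r\right) = 5 + \left(-849 + r\right) 2 r = 5 + 2 r \left(-849 + r\right)$)
$\sqrt{\left(A{\left(L \right)} + 1355706\right) + 1280089} = \sqrt{\left(\left(5 - 1127472 + 2 \cdot 664^{2}\right) + 1355706\right) + 1280089} = \sqrt{\left(\left(5 - 1127472 + 2 \cdot 440896\right) + 1355706\right) + 1280089} = \sqrt{\left(\left(5 - 1127472 + 881792\right) + 1355706\right) + 1280089} = \sqrt{\left(-245675 + 1355706\right) + 1280089} = \sqrt{1110031 + 1280089} = \sqrt{2390120} = 2 \sqrt{597530}$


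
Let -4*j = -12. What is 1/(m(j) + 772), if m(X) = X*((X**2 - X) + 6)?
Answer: 1/808 ≈ 0.0012376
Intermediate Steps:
j = 3 (j = -1/4*(-12) = 3)
m(X) = X*(6 + X**2 - X)
1/(m(j) + 772) = 1/(3*(6 + 3**2 - 1*3) + 772) = 1/(3*(6 + 9 - 3) + 772) = 1/(3*12 + 772) = 1/(36 + 772) = 1/808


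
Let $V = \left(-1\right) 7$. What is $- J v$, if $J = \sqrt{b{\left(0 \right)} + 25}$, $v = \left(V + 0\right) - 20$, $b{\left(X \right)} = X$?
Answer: $135$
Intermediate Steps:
$V = -7$
$v = -27$ ($v = \left(-7 + 0\right) - 20 = -7 - 20 = -27$)
$J = 5$ ($J = \sqrt{0 + 25} = \sqrt{25} = 5$)
$- J v = - 5 \left(-27\right) = \left(-1\right) \left(-135\right) = 135$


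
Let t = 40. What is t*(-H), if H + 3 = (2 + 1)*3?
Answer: -240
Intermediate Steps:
H = 6 (H = -3 + (2 + 1)*3 = -3 + 3*3 = -3 + 9 = 6)
t*(-H) = 40*(-1*6) = 40*(-6) = -240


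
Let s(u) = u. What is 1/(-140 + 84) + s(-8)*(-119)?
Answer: 53311/56 ≈ 951.98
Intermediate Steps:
1/(-140 + 84) + s(-8)*(-119) = 1/(-140 + 84) - 8*(-119) = 1/(-56) + 952 = -1/56 + 952 = 53311/56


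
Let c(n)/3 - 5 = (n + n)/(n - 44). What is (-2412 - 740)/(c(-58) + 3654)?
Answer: -53584/62431 ≈ -0.85829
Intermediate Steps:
c(n) = 15 + 6*n/(-44 + n) (c(n) = 15 + 3*((n + n)/(n - 44)) = 15 + 3*((2*n)/(-44 + n)) = 15 + 3*(2*n/(-44 + n)) = 15 + 6*n/(-44 + n))
(-2412 - 740)/(c(-58) + 3654) = (-2412 - 740)/(3*(-220 + 7*(-58))/(-44 - 58) + 3654) = -3152/(3*(-220 - 406)/(-102) + 3654) = -3152/(3*(-1/102)*(-626) + 3654) = -3152/(313/17 + 3654) = -3152/62431/17 = -3152*17/62431 = -53584/62431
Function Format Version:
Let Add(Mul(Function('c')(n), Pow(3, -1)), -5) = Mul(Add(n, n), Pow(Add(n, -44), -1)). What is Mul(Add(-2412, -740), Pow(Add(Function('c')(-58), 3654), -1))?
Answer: Rational(-53584, 62431) ≈ -0.85829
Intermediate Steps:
Function('c')(n) = Add(15, Mul(6, n, Pow(Add(-44, n), -1))) (Function('c')(n) = Add(15, Mul(3, Mul(Add(n, n), Pow(Add(n, -44), -1)))) = Add(15, Mul(3, Mul(Mul(2, n), Pow(Add(-44, n), -1)))) = Add(15, Mul(3, Mul(2, n, Pow(Add(-44, n), -1)))) = Add(15, Mul(6, n, Pow(Add(-44, n), -1))))
Mul(Add(-2412, -740), Pow(Add(Function('c')(-58), 3654), -1)) = Mul(Add(-2412, -740), Pow(Add(Mul(3, Pow(Add(-44, -58), -1), Add(-220, Mul(7, -58))), 3654), -1)) = Mul(-3152, Pow(Add(Mul(3, Pow(-102, -1), Add(-220, -406)), 3654), -1)) = Mul(-3152, Pow(Add(Mul(3, Rational(-1, 102), -626), 3654), -1)) = Mul(-3152, Pow(Add(Rational(313, 17), 3654), -1)) = Mul(-3152, Pow(Rational(62431, 17), -1)) = Mul(-3152, Rational(17, 62431)) = Rational(-53584, 62431)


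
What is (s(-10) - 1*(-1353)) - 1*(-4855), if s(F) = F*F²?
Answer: 5208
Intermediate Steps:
s(F) = F³
(s(-10) - 1*(-1353)) - 1*(-4855) = ((-10)³ - 1*(-1353)) - 1*(-4855) = (-1000 + 1353) + 4855 = 353 + 4855 = 5208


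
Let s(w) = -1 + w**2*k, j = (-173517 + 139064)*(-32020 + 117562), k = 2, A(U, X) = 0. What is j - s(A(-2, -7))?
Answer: -2947178525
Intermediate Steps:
j = -2947178526 (j = -34453*85542 = -2947178526)
s(w) = -1 + 2*w**2 (s(w) = -1 + w**2*2 = -1 + 2*w**2)
j - s(A(-2, -7)) = -2947178526 - (-1 + 2*0**2) = -2947178526 - (-1 + 2*0) = -2947178526 - (-1 + 0) = -2947178526 - 1*(-1) = -2947178526 + 1 = -2947178525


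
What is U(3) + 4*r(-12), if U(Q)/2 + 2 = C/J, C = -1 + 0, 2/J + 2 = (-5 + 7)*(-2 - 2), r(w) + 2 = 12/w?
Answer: -6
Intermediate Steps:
r(w) = -2 + 12/w
J = -⅕ (J = 2/(-2 + (-5 + 7)*(-2 - 2)) = 2/(-2 + 2*(-4)) = 2/(-2 - 8) = 2/(-10) = 2*(-⅒) = -⅕ ≈ -0.20000)
C = -1
U(Q) = 6 (U(Q) = -4 + 2*(-1/(-⅕)) = -4 + 2*(-1*(-5)) = -4 + 2*5 = -4 + 10 = 6)
U(3) + 4*r(-12) = 6 + 4*(-2 + 12/(-12)) = 6 + 4*(-2 + 12*(-1/12)) = 6 + 4*(-2 - 1) = 6 + 4*(-3) = 6 - 12 = -6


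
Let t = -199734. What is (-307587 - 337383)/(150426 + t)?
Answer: 107495/8218 ≈ 13.080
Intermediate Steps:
(-307587 - 337383)/(150426 + t) = (-307587 - 337383)/(150426 - 199734) = -644970/(-49308) = -644970*(-1/49308) = 107495/8218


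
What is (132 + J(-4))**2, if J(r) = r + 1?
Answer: 16641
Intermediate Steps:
J(r) = 1 + r
(132 + J(-4))**2 = (132 + (1 - 4))**2 = (132 - 3)**2 = 129**2 = 16641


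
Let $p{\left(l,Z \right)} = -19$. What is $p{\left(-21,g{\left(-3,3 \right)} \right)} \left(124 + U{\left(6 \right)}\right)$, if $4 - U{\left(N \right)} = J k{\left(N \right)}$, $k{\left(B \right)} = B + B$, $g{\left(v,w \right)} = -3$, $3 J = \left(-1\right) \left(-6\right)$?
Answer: $-1976$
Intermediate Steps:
$J = 2$ ($J = \frac{\left(-1\right) \left(-6\right)}{3} = \frac{1}{3} \cdot 6 = 2$)
$k{\left(B \right)} = 2 B$
$U{\left(N \right)} = 4 - 4 N$ ($U{\left(N \right)} = 4 - 2 \cdot 2 N = 4 - 4 N$)
$p{\left(-21,g{\left(-3,3 \right)} \right)} \left(124 + U{\left(6 \right)}\right) = - 19 \left(124 + \left(4 - 24\right)\right) = - 19 \left(124 - 20\right) = \left(-19\right) 104 = -1976$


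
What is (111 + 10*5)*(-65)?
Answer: -10465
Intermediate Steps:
(111 + 10*5)*(-65) = (111 + 50)*(-65) = 161*(-65) = -10465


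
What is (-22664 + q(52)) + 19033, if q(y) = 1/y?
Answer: -188811/52 ≈ -3631.0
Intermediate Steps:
(-22664 + q(52)) + 19033 = (-22664 + 1/52) + 19033 = -1178527/52 + 19033 = -188811/52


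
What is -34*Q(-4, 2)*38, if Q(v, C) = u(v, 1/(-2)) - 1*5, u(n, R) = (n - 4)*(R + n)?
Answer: -40052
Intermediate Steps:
u(n, R) = (-4 + n)*(R + n)
Q(v, C) = -3 + v² - 9*v/2 (Q(v, C) = (v² - 4/(-2) - 4*v + v/(-2)) - 1*5 = (v² - 4*(-½) - 4*v - v/2) - 5 = (v² + 2 - 4*v - v/2) - 5 = (2 + v² - 9*v/2) - 5 = -3 + v² - 9*v/2)
-34*Q(-4, 2)*38 = -34*(-3 + (-4)² - 9/2*(-4))*38 = -34*(-3 + 16 + 18)*38 = -34*31*38 = -1054*38 = -40052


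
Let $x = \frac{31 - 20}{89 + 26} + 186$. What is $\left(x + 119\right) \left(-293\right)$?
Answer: $- \frac{10280198}{115} \approx -89393.0$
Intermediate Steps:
$x = \frac{21401}{115}$ ($x = \frac{11}{115} + 186 = \frac{21401}{115} \approx 186.1$)
$\left(x + 119\right) \left(-293\right) = \left(\frac{21401}{115} + 119\right) \left(-293\right) = \frac{35086}{115} \left(-293\right) = - \frac{10280198}{115}$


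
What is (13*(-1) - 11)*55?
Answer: -1320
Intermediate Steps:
(13*(-1) - 11)*55 = (-13 - 11)*55 = -24*55 = -1320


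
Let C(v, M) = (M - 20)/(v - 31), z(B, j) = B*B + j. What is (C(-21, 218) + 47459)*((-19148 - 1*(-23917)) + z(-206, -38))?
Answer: 58196295445/26 ≈ 2.2383e+9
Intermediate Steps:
z(B, j) = j + B² (z(B, j) = B² + j = j + B²)
C(v, M) = (-20 + M)/(-31 + v)
(C(-21, 218) + 47459)*((-19148 - 1*(-23917)) + z(-206, -38)) = ((-20 + 218)/(-31 - 21) + 47459)*((-19148 - 1*(-23917)) + (-38 + (-206)²)) = (198/(-52) + 47459)*((-19148 + 23917) + (-38 + 42436)) = (-1/52*198 + 47459)*(4769 + 42398) = (-99/26 + 47459)*47167 = (1233835/26)*47167 = 58196295445/26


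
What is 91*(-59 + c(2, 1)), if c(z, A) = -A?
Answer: -5460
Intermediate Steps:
91*(-59 + c(2, 1)) = 91*(-59 - 1*1) = 91*(-59 - 1) = 91*(-60) = -5460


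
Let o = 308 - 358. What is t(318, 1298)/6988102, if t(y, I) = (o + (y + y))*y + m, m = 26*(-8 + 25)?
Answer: 93395/3494051 ≈ 0.026730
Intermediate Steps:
o = -50
m = 442 (m = 26*17 = 442)
t(y, I) = 442 + y*(-50 + 2*y) (t(y, I) = (-50 + (y + y))*y + 442 = (-50 + 2*y)*y + 442 = y*(-50 + 2*y) + 442 = 442 + y*(-50 + 2*y))
t(318, 1298)/6988102 = (442 - 50*318 + 2*318²)/6988102 = (442 - 15900 + 2*101124)*(1/6988102) = (442 - 15900 + 202248)*(1/6988102) = 186790*(1/6988102) = 93395/3494051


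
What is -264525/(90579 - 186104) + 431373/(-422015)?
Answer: 2817064482/1612519315 ≈ 1.7470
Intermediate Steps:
-264525/(90579 - 186104) + 431373/(-422015) = -264525/(-95525) + 431373*(-1/422015) = -264525*(-1/95525) - 431373/422015 = 10581/3821 - 431373/422015 = 2817064482/1612519315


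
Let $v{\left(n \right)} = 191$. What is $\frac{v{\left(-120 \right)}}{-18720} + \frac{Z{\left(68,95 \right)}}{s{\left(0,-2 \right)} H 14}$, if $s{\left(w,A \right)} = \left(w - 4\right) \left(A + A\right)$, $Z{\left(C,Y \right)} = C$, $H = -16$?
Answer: $- \frac{15293}{524160} \approx -0.029176$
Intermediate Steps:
$s{\left(w,A \right)} = 2 A \left(-4 + w\right)$ ($s{\left(w,A \right)} = \left(-4 + w\right) 2 A = 2 A \left(-4 + w\right)$)
$\frac{v{\left(-120 \right)}}{-18720} + \frac{Z{\left(68,95 \right)}}{s{\left(0,-2 \right)} H 14} = \frac{191}{-18720} + \frac{68}{2 \left(-2\right) \left(-4 + 0\right) \left(-16\right) 14} = 191 \left(- \frac{1}{18720}\right) + \frac{68}{2 \left(-2\right) \left(-4\right) \left(-16\right) 14} = - \frac{191}{18720} + \frac{68}{16 \left(-16\right) 14} = - \frac{191}{18720} + \frac{68}{\left(-256\right) 14} = - \frac{191}{18720} + \frac{68}{-3584} = - \frac{191}{18720} + 68 \left(- \frac{1}{3584}\right) = - \frac{191}{18720} - \frac{17}{896} = - \frac{15293}{524160}$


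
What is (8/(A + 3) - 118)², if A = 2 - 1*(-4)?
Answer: 1110916/81 ≈ 13715.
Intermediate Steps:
A = 6 (A = 2 + 4 = 6)
(8/(A + 3) - 118)² = (8/(6 + 3) - 118)² = (8/9 - 118)² = (-1054/9)² = 1110916/81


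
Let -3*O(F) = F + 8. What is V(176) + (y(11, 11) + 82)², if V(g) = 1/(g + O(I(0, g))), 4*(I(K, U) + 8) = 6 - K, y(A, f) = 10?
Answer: 2970866/351 ≈ 8464.0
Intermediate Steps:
I(K, U) = -13/2 - K/4 (I(K, U) = -8 + (6 - K)/4 = -8 + (3/2 - K/4) = -13/2 - K/4)
O(F) = -8/3 - F/3 (O(F) = -(F + 8)/3 = -(8 + F)/3 = -8/3 - F/3)
V(g) = 1/(-½ + g) (V(g) = 1/(g + (-8/3 - (-13/2 - ¼*0)/3)) = 1/(g + (-8/3 - (-13/2 + 0)/3)) = 1/(g + (-8/3 - ⅓*(-13/2))) = 1/(g + (-8/3 + 13/6)) = 1/(g - ½) = 1/(-½ + g))
V(176) + (y(11, 11) + 82)² = 2/(-1 + 2*176) + (10 + 82)² = 2/(-1 + 352) + 92² = 2/351 + 8464 = 2970866/351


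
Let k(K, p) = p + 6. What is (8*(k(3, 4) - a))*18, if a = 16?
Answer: -864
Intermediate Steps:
k(K, p) = 6 + p
(8*(k(3, 4) - a))*18 = (8*((6 + 4) - 1*16))*18 = (8*(10 - 16))*18 = (8*(-6))*18 = -48*18 = -864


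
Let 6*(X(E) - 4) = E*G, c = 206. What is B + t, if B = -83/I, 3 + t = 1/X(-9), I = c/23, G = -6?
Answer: -32645/2678 ≈ -12.190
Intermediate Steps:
X(E) = 4 - E (X(E) = 4 + (E*(-6))/6 = 4 + (-6*E)/6 = 4 - E)
I = 206/23 ≈ 8.9565
t = -38/13 (t = -3 + 1/(4 - 1*(-9)) = -3 + 1/(4 + 9) = -3 + 1/13 = -38/13 ≈ -2.9231)
B = -1909/206 (B = -83/206/23 = -83*23/206 = -1909/206 ≈ -9.2670)
B + t = -1909/206 - 38/13 = -32645/2678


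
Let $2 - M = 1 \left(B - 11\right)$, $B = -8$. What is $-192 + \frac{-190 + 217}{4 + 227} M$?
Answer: $- \frac{2085}{11} \approx -189.55$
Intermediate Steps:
$M = 21$ ($M = 2 - 1 \left(-8 - 11\right) = 2 - 1 \left(-19\right) = 2 - -19 = 2 + 19 = 21$)
$-192 + \frac{-190 + 217}{4 + 227} M = -192 + \frac{-190 + 217}{4 + 227} \cdot 21 = -192 + \frac{27}{231} \cdot 21 = -192 + 27 \cdot \frac{1}{231} \cdot 21 = -192 + \frac{9}{77} \cdot 21 = -192 + \frac{27}{11} = - \frac{2085}{11}$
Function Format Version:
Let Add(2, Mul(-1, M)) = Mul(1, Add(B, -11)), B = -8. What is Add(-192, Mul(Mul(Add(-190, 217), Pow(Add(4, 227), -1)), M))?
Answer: Rational(-2085, 11) ≈ -189.55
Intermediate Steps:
M = 21 (M = Add(2, Mul(-1, Mul(1, Add(-8, -11)))) = Add(2, Mul(-1, Mul(1, -19))) = Add(2, Mul(-1, -19)) = Add(2, 19) = 21)
Add(-192, Mul(Mul(Add(-190, 217), Pow(Add(4, 227), -1)), M)) = Add(-192, Mul(Mul(Add(-190, 217), Pow(Add(4, 227), -1)), 21)) = Add(-192, Mul(Mul(27, Pow(231, -1)), 21)) = Add(-192, Mul(Mul(27, Rational(1, 231)), 21)) = Add(-192, Mul(Rational(9, 77), 21)) = Add(-192, Rational(27, 11)) = Rational(-2085, 11)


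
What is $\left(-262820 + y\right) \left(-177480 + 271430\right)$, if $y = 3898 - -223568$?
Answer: $-3321508300$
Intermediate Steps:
$y = 227466$ ($y = 3898 + 223568 = 227466$)
$\left(-262820 + y\right) \left(-177480 + 271430\right) = \left(-262820 + 227466\right) \left(-177480 + 271430\right) = \left(-35354\right) 93950 = -3321508300$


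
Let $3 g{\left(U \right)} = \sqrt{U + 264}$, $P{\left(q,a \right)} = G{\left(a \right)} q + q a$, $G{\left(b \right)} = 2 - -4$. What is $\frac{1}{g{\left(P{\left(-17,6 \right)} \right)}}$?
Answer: $\frac{\sqrt{15}}{10} \approx 0.3873$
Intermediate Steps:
$G{\left(b \right)} = 6$ ($G{\left(b \right)} = 2 + 4 = 6$)
$P{\left(q,a \right)} = 6 q + a q$ ($P{\left(q,a \right)} = 6 q + q a = 6 q + a q$)
$g{\left(U \right)} = \frac{\sqrt{264 + U}}{3}$ ($g{\left(U \right)} = \frac{\sqrt{U + 264}}{3} = \frac{\sqrt{264 + U}}{3}$)
$\frac{1}{g{\left(P{\left(-17,6 \right)} \right)}} = \frac{1}{\frac{1}{3} \sqrt{264 - 17 \left(6 + 6\right)}} = \frac{1}{\frac{1}{3} \sqrt{264 - 204}} = \frac{1}{\frac{1}{3} \sqrt{60}} = \frac{1}{\frac{1}{3} \cdot 2 \sqrt{15}} = \frac{1}{\frac{2}{3} \sqrt{15}} = \frac{\sqrt{15}}{10}$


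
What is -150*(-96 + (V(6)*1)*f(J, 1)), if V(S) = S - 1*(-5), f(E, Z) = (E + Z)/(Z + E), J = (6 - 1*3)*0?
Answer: 12750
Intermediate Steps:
J = 0 (J = (6 - 3)*0 = 3*0 = 0)
f(E, Z) = 1 (f(E, Z) = (E + Z)/(E + Z) = 1)
V(S) = 5 + S (V(S) = S + 5 = 5 + S)
-150*(-96 + (V(6)*1)*f(J, 1)) = -150*(-96 + ((5 + 6)*1)*1) = -150*(-96 + (11*1)*1) = -150*(-96 + 11*1) = -150*(-96 + 11) = -150*(-85) = 12750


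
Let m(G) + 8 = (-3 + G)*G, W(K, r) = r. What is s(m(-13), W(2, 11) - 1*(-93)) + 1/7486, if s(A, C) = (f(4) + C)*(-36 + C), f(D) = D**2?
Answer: 61085761/7486 ≈ 8160.0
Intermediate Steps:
m(G) = -8 + G*(-3 + G) (m(G) = -8 + (-3 + G)*G = -8 + G*(-3 + G))
s(A, C) = (-36 + C)*(16 + C) (s(A, C) = (4**2 + C)*(-36 + C) = (16 + C)*(-36 + C) = (-36 + C)*(16 + C))
s(m(-13), W(2, 11) - 1*(-93)) + 1/7486 = (-576 + (11 - 1*(-93))**2 - 20*(11 - 1*(-93))) + 1/7486 = (-576 + (11 + 93)**2 - 20*(11 + 93)) + 1/7486 = (-576 + 104**2 - 20*104) + 1/7486 = (-576 + 10816 - 2080) + 1/7486 = 8160 + 1/7486 = 61085761/7486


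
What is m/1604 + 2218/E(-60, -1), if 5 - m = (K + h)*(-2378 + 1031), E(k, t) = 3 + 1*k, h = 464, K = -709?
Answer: -11184121/45714 ≈ -244.65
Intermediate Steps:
E(k, t) = 3 + k
m = -330010 (m = 5 - (-709 + 464)*(-2378 + 1031) = 5 - (-245)*(-1347) = 5 - 1*330015 = 5 - 330015 = -330010)
m/1604 + 2218/E(-60, -1) = -330010/1604 + 2218/(3 - 60) = -330010*1/1604 + 2218/(-57) = -165005/802 + 2218*(-1/57) = -165005/802 - 2218/57 = -11184121/45714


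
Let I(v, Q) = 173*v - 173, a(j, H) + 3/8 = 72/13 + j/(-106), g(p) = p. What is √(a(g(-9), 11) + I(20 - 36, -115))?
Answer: I*√22298607214/2756 ≈ 54.183*I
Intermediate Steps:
a(j, H) = 537/104 - j/106 (a(j, H) = -3/8 + (72/13 + j/(-106)) = -3/8 + (72*(1/13) + j*(-1/106)) = -3/8 + (72/13 - j/106) = 537/104 - j/106)
I(v, Q) = -173 + 173*v
√(a(g(-9), 11) + I(20 - 36, -115)) = √((537/104 - 1/106*(-9)) + (-173 + 173*(20 - 36))) = √((537/104 + 9/106) + (-173 + 173*(-16))) = √(28929/5512 + (-173 - 2768)) = √(28929/5512 - 2941) = √(-16181863/5512) = I*√22298607214/2756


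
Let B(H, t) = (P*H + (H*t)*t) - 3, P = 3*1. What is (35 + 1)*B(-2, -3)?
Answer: -972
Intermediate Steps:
P = 3
B(H, t) = -3 + 3*H + H*t² (B(H, t) = (3*H + (H*t)*t) - 3 = (3*H + H*t²) - 3 = -3 + 3*H + H*t²)
(35 + 1)*B(-2, -3) = (35 + 1)*(-3 + 3*(-2) - 2*(-3)²) = 36*(-3 - 6 - 2*9) = 36*(-3 - 6 - 18) = 36*(-27) = -972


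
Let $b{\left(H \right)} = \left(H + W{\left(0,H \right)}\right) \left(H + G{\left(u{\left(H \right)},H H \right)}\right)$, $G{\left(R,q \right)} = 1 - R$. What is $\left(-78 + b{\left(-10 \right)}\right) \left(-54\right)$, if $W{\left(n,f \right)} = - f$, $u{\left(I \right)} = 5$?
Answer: $4212$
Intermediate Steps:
$b{\left(H \right)} = 0$ ($b{\left(H \right)} = \left(H - H\right) \left(H + \left(1 - 5\right)\right) = 0 \left(H + \left(1 - 5\right)\right) = 0 \left(H - 4\right) = 0 \left(-4 + H\right) = 0$)
$\left(-78 + b{\left(-10 \right)}\right) \left(-54\right) = \left(-78 + 0\right) \left(-54\right) = \left(-78\right) \left(-54\right) = 4212$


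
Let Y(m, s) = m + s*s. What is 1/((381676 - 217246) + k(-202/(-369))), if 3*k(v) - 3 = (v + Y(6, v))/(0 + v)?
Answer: 111807/18385002971 ≈ 6.0814e-6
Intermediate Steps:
Y(m, s) = m + s²
k(v) = 1 + (6 + v + v²)/(3*v) (k(v) = 1 + ((v + (6 + v²))/(0 + v))/3 = 1 + ((6 + v + v²)/v)/3 = 1 + (6 + v + v²)/(3*v))
1/((381676 - 217246) + k(-202/(-369))) = 1/((381676 - 217246) + (4/3 + 2/((-202/(-369))) + (-202/(-369))/3)) = 1/(164430 + (4/3 + 2/((-202*(-1/369))) + (-202*(-1/369))/3)) = 1/(164430 + (4/3 + 2/(202/369) + (⅓)*(202/369))) = 1/(164430 + (4/3 + 2*(369/202) + 202/1107)) = 1/(164430 + (4/3 + 369/101 + 202/1107)) = 1/(164430 + 577961/111807) = 1/(18385002971/111807) = 111807/18385002971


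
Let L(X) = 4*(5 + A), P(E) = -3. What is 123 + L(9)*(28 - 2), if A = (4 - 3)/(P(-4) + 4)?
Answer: 747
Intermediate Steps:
A = 1 (A = (4 - 3)/(-3 + 4) = 1/1 = 1*1 = 1)
L(X) = 24 (L(X) = 4*(5 + 1) = 4*6 = 24)
123 + L(9)*(28 - 2) = 123 + 24*(28 - 2) = 123 + 24*26 = 123 + 624 = 747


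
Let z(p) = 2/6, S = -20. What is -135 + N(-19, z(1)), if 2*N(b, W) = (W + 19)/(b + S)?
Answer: -15824/117 ≈ -135.25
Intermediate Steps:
z(p) = 1/3 (z(p) = 2*(1/6) = 1/3)
N(b, W) = (19 + W)/(2*(-20 + b)) (N(b, W) = ((W + 19)/(b - 20))/2 = ((19 + W)/(-20 + b))/2 = (19 + W)/(2*(-20 + b)))
-135 + N(-19, z(1)) = -135 + (19 + 1/3)/(2*(-20 - 19)) = -135 + (1/2)*(58/3)/(-39) = -135 + (1/2)*(-1/39)*(58/3) = -135 - 29/117 = -15824/117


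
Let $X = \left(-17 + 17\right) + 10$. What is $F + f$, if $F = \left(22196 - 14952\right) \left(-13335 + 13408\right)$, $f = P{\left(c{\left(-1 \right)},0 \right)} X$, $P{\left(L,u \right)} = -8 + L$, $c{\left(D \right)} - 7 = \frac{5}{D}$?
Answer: $528752$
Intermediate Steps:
$c{\left(D \right)} = 7 + \frac{5}{D}$
$X = 10$ ($X = 0 + 10 = 10$)
$f = -60$ ($f = \left(-8 + \left(7 + \frac{5}{-1}\right)\right) 10 = \left(-8 + \left(7 + 5 \left(-1\right)\right)\right) 10 = \left(-8 + \left(7 - 5\right)\right) 10 = \left(-8 + 2\right) 10 = \left(-6\right) 10 = -60$)
$F = 528812$ ($F = 7244 \cdot 73 = 528812$)
$F + f = 528812 - 60 = 528752$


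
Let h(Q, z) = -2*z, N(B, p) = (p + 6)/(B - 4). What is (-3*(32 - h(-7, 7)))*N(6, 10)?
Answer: -1104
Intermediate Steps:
N(B, p) = (6 + p)/(-4 + B)
(-3*(32 - h(-7, 7)))*N(6, 10) = (-3*(32 - (-2)*7))*((6 + 10)/(-4 + 6)) = (-3*(32 - 1*(-14)))*(16/2) = (-3*(32 + 14))*((1/2)*16) = -3*46*8 = -138*8 = -1104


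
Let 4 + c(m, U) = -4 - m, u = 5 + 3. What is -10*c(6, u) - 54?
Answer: 86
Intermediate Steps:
u = 8
c(m, U) = -8 - m (c(m, U) = -4 + (-4 - m) = -8 - m)
-10*c(6, u) - 54 = -10*(-8 - 1*6) - 54 = -10*(-8 - 6) - 54 = -10*(-14) - 54 = 140 - 54 = 86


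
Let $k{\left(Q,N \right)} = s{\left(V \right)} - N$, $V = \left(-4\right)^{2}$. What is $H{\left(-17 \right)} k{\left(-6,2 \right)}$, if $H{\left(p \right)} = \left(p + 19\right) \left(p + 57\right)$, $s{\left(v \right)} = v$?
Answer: $1120$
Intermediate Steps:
$V = 16$
$k{\left(Q,N \right)} = 16 - N$
$H{\left(p \right)} = \left(19 + p\right) \left(57 + p\right)$
$H{\left(-17 \right)} k{\left(-6,2 \right)} = \left(1083 + \left(-17\right)^{2} + 76 \left(-17\right)\right) \left(16 - 2\right) = \left(1083 + 289 - 1292\right) \left(16 - 2\right) = 80 \cdot 14 = 1120$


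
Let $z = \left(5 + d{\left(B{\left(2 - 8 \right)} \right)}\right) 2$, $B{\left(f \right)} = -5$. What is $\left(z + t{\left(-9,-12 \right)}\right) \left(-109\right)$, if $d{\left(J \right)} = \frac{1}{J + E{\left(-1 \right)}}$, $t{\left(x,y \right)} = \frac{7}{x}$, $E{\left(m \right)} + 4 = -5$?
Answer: $- \frac{62348}{63} \approx -989.65$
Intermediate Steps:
$E{\left(m \right)} = -9$ ($E{\left(m \right)} = -4 - 5 = -9$)
$d{\left(J \right)} = \frac{1}{-9 + J}$ ($d{\left(J \right)} = \frac{1}{J - 9} = \frac{1}{-9 + J}$)
$z = \frac{69}{7}$ ($z = \left(5 + \frac{1}{-9 - 5}\right) 2 = \left(5 + \frac{1}{-14}\right) 2 = \left(5 - \frac{1}{14}\right) 2 = \frac{69}{14} \cdot 2 = \frac{69}{7} \approx 9.8571$)
$\left(z + t{\left(-9,-12 \right)}\right) \left(-109\right) = \left(\frac{69}{7} + \frac{7}{-9}\right) \left(-109\right) = \left(\frac{69}{7} + 7 \left(- \frac{1}{9}\right)\right) \left(-109\right) = \left(\frac{69}{7} - \frac{7}{9}\right) \left(-109\right) = \frac{572}{63} \left(-109\right) = - \frac{62348}{63}$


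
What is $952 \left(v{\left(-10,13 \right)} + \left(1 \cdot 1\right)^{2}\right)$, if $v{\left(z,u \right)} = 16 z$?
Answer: $-151368$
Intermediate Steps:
$952 \left(v{\left(-10,13 \right)} + \left(1 \cdot 1\right)^{2}\right) = 952 \left(16 \left(-10\right) + \left(1 \cdot 1\right)^{2}\right) = 952 \left(-160 + 1^{2}\right) = 952 \left(-160 + 1\right) = 952 \left(-159\right) = -151368$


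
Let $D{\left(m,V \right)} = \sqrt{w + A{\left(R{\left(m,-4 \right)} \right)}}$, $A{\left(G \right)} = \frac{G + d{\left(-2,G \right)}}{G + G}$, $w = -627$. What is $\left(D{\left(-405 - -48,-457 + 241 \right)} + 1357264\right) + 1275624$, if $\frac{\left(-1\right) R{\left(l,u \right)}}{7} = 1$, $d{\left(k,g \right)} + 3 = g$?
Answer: $2632888 + \frac{i \sqrt{122654}}{14} \approx 2.6329 \cdot 10^{6} + 25.016 i$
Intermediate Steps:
$d{\left(k,g \right)} = -3 + g$
$R{\left(l,u \right)} = -7$ ($R{\left(l,u \right)} = \left(-7\right) 1 = -7$)
$A{\left(G \right)} = \frac{-3 + 2 G}{2 G}$ ($A{\left(G \right)} = \frac{G + \left(-3 + G\right)}{G + G} = \frac{-3 + 2 G}{2 G}$)
$D{\left(m,V \right)} = \frac{i \sqrt{122654}}{14}$ ($D{\left(m,V \right)} = \sqrt{-627 + \frac{- \frac{3}{2} - 7}{-7}} = \sqrt{-627 - - \frac{17}{14}} = \sqrt{-627 + \frac{17}{14}} = \sqrt{- \frac{8761}{14}} = \frac{i \sqrt{122654}}{14}$)
$\left(D{\left(-405 - -48,-457 + 241 \right)} + 1357264\right) + 1275624 = \left(\frac{i \sqrt{122654}}{14} + 1357264\right) + 1275624 = \left(1357264 + \frac{i \sqrt{122654}}{14}\right) + 1275624 = 2632888 + \frac{i \sqrt{122654}}{14}$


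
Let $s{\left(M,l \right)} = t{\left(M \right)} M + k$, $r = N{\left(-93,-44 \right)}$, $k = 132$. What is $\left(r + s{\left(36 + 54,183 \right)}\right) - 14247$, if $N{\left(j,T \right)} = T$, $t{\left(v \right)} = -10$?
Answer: $-15059$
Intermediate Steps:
$r = -44$
$s{\left(M,l \right)} = 132 - 10 M$ ($s{\left(M,l \right)} = - 10 M + 132 = 132 - 10 M$)
$\left(r + s{\left(36 + 54,183 \right)}\right) - 14247 = \left(-44 + \left(132 - 10 \left(36 + 54\right)\right)\right) - 14247 = \left(-44 + \left(132 - 900\right)\right) - 14247 = \left(-44 - 768\right) - 14247 = -812 - 14247 = -15059$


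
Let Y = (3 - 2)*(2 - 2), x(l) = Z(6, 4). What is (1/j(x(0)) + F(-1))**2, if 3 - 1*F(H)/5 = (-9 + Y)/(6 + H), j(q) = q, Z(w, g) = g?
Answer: 9409/16 ≈ 588.06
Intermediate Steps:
x(l) = 4
Y = 0 (Y = 1*0 = 0)
F(H) = 15 + 45/(6 + H) (F(H) = 15 - 5*(-9 + 0)/(6 + H) = 15 - (-45)/(6 + H) = 15 + 45/(6 + H))
(1/j(x(0)) + F(-1))**2 = (1/4 + 15*(9 - 1)/(6 - 1))**2 = (1/4 + 15*8/5)**2 = (1/4 + 15*(1/5)*8)**2 = (1/4 + 24)**2 = (97/4)**2 = 9409/16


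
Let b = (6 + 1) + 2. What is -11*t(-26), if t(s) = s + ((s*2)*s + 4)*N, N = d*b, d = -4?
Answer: 537262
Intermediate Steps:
b = 9 (b = 7 + 2 = 9)
N = -36 (N = -4*9 = -36)
t(s) = -144 + s - 72*s² (t(s) = s + ((s*2)*s + 4)*(-36) = s + ((2*s)*s + 4)*(-36) = s + (2*s² + 4)*(-36) = s + (4 + 2*s²)*(-36) = s + (-144 - 72*s²) = -144 + s - 72*s²)
-11*t(-26) = -11*(-144 - 26 - 72*(-26)²) = -11*(-144 - 26 - 72*676) = -11*(-144 - 26 - 48672) = -11*(-48842) = 537262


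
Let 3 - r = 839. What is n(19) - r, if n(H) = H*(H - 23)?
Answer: 760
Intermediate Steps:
r = -836 (r = 3 - 1*839 = 3 - 839 = -836)
n(H) = H*(-23 + H)
n(19) - r = 19*(-23 + 19) - 1*(-836) = 19*(-4) + 836 = -76 + 836 = 760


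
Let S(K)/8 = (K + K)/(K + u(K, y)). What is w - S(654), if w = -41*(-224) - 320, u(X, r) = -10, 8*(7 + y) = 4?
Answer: 1424488/161 ≈ 8847.8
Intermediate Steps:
y = -13/2 (y = -7 + (⅛)*4 = -7 + ½ = -13/2 ≈ -6.5000)
S(K) = 16*K/(-10 + K) (S(K) = 8*((K + K)/(K - 10)) = 8*((2*K)/(-10 + K)) = 8*(2*K/(-10 + K)) = 16*K/(-10 + K))
w = 8864 (w = 9184 - 320 = 8864)
w - S(654) = 8864 - 16*654/(-10 + 654) = 8864 - 16*654/644 = 8864 - 1*2616/161 = 8864 - 2616/161 = 1424488/161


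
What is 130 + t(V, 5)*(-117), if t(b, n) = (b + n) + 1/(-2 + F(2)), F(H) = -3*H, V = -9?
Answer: 4901/8 ≈ 612.63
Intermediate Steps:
t(b, n) = -⅛ + b + n (t(b, n) = (b + n) + 1/(-2 - 3*2) = (b + n) + 1/(-2 - 6) = (b + n) + 1/(-8) = (b + n) - ⅛ = -⅛ + b + n)
130 + t(V, 5)*(-117) = 130 + (-⅛ - 9 + 5)*(-117) = 130 - 33/8*(-117) = 130 + 3861/8 = 4901/8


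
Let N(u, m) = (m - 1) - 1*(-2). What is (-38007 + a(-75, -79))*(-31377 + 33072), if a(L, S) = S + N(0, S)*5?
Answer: -65216820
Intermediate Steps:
N(u, m) = 1 + m (N(u, m) = (-1 + m) + 2 = 1 + m)
a(L, S) = 5 + 6*S (a(L, S) = S + (1 + S)*5 = S + (5 + 5*S) = 5 + 6*S)
(-38007 + a(-75, -79))*(-31377 + 33072) = (-38007 + (5 + 6*(-79)))*(-31377 + 33072) = (-38007 + (5 - 474))*1695 = (-38007 - 469)*1695 = -38476*1695 = -65216820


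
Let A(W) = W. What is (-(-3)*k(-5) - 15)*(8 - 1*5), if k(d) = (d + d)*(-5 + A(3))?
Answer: 135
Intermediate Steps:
k(d) = -4*d (k(d) = (d + d)*(-5 + 3) = (2*d)*(-2) = -4*d)
(-(-3)*k(-5) - 15)*(8 - 1*5) = (-(-3)*(-4*(-5)) - 15)*(8 - 1*5) = (-(-3)*20 - 15)*(8 - 5) = (-3*(-20) - 15)*3 = (60 - 15)*3 = 45*3 = 135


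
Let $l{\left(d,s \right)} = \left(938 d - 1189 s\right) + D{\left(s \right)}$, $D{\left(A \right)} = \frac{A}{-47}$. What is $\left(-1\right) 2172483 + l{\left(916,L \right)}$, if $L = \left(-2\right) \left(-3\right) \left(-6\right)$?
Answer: $- \frac{59712101}{47} \approx -1.2705 \cdot 10^{6}$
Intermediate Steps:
$D{\left(A \right)} = - \frac{A}{47}$ ($D{\left(A \right)} = A \left(- \frac{1}{47}\right) = - \frac{A}{47}$)
$L = -36$ ($L = 6 \left(-6\right) = -36$)
$l{\left(d,s \right)} = 938 d - \frac{55884 s}{47}$ ($l{\left(d,s \right)} = \left(938 d - 1189 s\right) - \frac{s}{47} = \left(- 1189 s + 938 d\right) - \frac{s}{47} = 938 d - \frac{55884 s}{47}$)
$\left(-1\right) 2172483 + l{\left(916,L \right)} = \left(-1\right) 2172483 + \left(938 \cdot 916 - - \frac{2011824}{47}\right) = -2172483 + \left(859208 + \frac{2011824}{47}\right) = -2172483 + \frac{42394600}{47} = - \frac{59712101}{47}$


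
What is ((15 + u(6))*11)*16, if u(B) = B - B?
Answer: 2640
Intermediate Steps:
u(B) = 0
((15 + u(6))*11)*16 = ((15 + 0)*11)*16 = (15*11)*16 = 165*16 = 2640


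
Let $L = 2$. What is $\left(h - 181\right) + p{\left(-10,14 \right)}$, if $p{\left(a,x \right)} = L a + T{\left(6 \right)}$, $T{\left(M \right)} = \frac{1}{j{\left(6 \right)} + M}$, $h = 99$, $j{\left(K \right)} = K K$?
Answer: $- \frac{4283}{42} \approx -101.98$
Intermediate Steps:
$j{\left(K \right)} = K^{2}$
$T{\left(M \right)} = \frac{1}{36 + M}$ ($T{\left(M \right)} = \frac{1}{6^{2} + M} = \frac{1}{36 + M}$)
$p{\left(a,x \right)} = \frac{1}{42} + 2 a$ ($p{\left(a,x \right)} = 2 a + \frac{1}{36 + 6} = 2 a + \frac{1}{42} = \frac{1}{42} + 2 a$)
$\left(h - 181\right) + p{\left(-10,14 \right)} = \left(99 - 181\right) + \left(\frac{1}{42} + 2 \left(-10\right)\right) = -82 + \left(\frac{1}{42} - 20\right) = -82 - \frac{839}{42} = - \frac{4283}{42}$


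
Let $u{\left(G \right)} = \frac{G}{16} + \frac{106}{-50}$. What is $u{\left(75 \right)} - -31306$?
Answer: $\frac{12523427}{400} \approx 31309.0$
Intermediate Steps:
$u{\left(G \right)} = - \frac{53}{25} + \frac{G}{16}$ ($u{\left(G \right)} = G \frac{1}{16} + 106 \left(- \frac{1}{50}\right) = \frac{G}{16} - \frac{53}{25} = - \frac{53}{25} + \frac{G}{16}$)
$u{\left(75 \right)} - -31306 = \left(- \frac{53}{25} + \frac{1}{16} \cdot 75\right) - -31306 = \left(- \frac{53}{25} + \frac{75}{16}\right) + 31306 = \frac{1027}{400} + 31306 = \frac{12523427}{400}$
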